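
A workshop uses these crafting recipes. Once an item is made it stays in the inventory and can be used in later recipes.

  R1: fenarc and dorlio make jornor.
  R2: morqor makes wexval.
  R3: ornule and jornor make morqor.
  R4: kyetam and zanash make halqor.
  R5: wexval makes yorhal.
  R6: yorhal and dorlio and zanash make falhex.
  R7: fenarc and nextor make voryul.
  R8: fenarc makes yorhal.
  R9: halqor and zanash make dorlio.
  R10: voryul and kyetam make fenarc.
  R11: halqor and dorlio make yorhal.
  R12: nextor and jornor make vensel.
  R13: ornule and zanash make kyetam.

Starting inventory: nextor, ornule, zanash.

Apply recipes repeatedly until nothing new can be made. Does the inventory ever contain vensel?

vensel would need nextor and jornor (R12), but jornor is never obtained.

No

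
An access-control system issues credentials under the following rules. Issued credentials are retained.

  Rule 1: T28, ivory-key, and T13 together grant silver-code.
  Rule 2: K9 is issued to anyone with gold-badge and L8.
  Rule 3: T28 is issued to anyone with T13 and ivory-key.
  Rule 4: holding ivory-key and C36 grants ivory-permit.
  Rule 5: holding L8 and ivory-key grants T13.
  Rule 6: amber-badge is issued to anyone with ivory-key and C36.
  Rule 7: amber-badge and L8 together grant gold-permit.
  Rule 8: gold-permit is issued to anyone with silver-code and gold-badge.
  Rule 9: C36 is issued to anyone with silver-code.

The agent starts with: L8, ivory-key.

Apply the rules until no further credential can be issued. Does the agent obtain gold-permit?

Holding L8 and ivory-key grants T13 (Rule 5).
Holding T13 and ivory-key grants T28 (Rule 3).
Holding T28, ivory-key, and T13 grants silver-code (Rule 1).
Holding silver-code grants C36 (Rule 9).
Holding ivory-key and C36 grants amber-badge (Rule 6).
Holding amber-badge and L8 grants gold-permit (Rule 7).

Yes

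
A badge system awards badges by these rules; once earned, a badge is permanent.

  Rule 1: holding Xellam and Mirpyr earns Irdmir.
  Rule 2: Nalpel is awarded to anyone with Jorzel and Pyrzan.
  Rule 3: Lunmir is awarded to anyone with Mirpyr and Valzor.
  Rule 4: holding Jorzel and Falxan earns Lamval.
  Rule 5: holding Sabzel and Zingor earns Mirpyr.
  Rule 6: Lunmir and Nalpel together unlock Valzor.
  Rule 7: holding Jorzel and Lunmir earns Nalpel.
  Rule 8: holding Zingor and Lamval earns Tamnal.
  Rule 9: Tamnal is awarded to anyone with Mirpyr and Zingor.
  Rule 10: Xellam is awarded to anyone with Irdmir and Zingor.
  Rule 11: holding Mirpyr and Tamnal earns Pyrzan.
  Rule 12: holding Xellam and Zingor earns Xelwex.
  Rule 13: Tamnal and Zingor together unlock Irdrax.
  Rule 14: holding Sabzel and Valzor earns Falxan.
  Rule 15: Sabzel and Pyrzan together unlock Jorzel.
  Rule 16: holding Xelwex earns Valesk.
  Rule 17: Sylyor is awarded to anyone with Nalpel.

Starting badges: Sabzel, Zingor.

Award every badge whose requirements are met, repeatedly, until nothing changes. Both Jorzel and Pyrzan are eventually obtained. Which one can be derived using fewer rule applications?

Pyrzan: With Sabzel and Zingor, Mirpyr is earned (Rule 5). With Mirpyr and Zingor, Tamnal is earned (Rule 9). With Mirpyr and Tamnal, Pyrzan is earned (Rule 11). [3 rule applications]
Jorzel: With Sabzel and Zingor, Mirpyr is earned (Rule 5). With Mirpyr and Zingor, Tamnal is earned (Rule 9). With Mirpyr and Tamnal, Pyrzan is earned (Rule 11). With Sabzel and Pyrzan, Jorzel is earned (Rule 15). [4 rule applications]
Pyrzan needs fewer.

Pyrzan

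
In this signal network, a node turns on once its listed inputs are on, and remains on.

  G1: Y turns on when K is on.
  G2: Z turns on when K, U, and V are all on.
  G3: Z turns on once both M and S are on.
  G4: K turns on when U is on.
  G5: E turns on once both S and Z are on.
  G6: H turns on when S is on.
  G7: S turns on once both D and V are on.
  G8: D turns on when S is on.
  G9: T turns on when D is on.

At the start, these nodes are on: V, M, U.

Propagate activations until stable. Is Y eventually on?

G4: U on → K on.
G1: K on → Y on.

Yes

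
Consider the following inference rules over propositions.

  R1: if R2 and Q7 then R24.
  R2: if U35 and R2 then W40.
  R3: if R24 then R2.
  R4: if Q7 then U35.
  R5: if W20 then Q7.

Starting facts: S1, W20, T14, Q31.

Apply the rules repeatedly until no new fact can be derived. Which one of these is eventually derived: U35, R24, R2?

U35

W20 holds, so Q7 follows (R5).
From Q7, R4 gives U35.
R24 would need R2 and Q7 (R1), but R2 is never established. R2 would need R24 (R3), but R24 is never established.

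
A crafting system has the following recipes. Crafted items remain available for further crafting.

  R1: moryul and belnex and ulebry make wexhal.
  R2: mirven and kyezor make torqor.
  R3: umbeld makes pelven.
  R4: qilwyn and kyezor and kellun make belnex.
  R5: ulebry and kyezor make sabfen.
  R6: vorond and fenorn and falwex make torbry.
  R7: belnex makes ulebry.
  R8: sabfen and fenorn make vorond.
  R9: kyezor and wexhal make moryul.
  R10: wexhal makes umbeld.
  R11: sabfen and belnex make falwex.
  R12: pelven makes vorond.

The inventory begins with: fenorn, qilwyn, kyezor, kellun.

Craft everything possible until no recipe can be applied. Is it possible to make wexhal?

wexhal would need moryul, belnex, and ulebry (R1), but moryul is never obtained.

No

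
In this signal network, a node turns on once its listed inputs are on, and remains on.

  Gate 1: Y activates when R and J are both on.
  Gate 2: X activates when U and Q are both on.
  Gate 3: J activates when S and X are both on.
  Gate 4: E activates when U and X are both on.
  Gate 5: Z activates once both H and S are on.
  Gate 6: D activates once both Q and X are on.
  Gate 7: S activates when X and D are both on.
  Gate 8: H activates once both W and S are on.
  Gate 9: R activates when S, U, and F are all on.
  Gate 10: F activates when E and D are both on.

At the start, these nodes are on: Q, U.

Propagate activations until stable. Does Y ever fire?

U and Q are on, so X activates (Gate 2).
Gate 6: Q and X on → D on.
U and X are on, so E activates (Gate 4).
E and D are on, so F activates (Gate 10).
X and D are on, so S activates (Gate 7).
Gate 3: S and X on → J on.
S, U, and F are on, so R activates (Gate 9).
R and J are on, so Y activates (Gate 1).

Yes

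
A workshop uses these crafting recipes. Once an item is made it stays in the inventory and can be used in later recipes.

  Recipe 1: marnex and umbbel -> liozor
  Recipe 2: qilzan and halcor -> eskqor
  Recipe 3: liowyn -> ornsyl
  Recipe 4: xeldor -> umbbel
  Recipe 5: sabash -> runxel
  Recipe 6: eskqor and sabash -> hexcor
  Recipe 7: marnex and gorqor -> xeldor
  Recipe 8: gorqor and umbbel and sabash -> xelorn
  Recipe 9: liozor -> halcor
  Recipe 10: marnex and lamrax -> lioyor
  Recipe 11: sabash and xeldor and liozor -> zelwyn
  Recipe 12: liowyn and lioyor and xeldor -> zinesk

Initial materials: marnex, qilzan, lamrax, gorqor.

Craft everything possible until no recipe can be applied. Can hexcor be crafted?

No

hexcor would need eskqor and sabash (Recipe 6), but sabash is never obtained.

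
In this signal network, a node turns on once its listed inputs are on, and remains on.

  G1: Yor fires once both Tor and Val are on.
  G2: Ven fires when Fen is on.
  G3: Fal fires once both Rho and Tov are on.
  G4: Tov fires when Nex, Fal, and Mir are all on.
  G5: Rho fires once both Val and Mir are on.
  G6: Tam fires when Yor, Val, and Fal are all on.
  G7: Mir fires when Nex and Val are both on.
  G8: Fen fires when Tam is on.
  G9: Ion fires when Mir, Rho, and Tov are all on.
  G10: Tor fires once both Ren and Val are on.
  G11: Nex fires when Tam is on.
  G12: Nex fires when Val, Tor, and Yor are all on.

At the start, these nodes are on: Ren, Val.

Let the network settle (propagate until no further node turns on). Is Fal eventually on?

Fal would need Rho and Tov (G3), but Tov never turns on.

No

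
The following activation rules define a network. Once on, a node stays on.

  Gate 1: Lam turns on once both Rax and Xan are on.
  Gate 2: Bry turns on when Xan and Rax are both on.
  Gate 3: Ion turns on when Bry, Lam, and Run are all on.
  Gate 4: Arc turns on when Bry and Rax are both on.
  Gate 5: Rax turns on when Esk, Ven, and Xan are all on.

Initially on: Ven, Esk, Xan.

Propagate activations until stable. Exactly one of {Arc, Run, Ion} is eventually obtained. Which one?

Gate 5: Esk, Ven, and Xan on → Rax on.
Xan and Rax are on, so Bry turns on (Gate 2).
Bry and Rax are on, so Arc turns on (Gate 4).
No rule produces Run, and it is not given. Ion would need Bry, Lam, and Run (Gate 3), but Run never turns on.

Arc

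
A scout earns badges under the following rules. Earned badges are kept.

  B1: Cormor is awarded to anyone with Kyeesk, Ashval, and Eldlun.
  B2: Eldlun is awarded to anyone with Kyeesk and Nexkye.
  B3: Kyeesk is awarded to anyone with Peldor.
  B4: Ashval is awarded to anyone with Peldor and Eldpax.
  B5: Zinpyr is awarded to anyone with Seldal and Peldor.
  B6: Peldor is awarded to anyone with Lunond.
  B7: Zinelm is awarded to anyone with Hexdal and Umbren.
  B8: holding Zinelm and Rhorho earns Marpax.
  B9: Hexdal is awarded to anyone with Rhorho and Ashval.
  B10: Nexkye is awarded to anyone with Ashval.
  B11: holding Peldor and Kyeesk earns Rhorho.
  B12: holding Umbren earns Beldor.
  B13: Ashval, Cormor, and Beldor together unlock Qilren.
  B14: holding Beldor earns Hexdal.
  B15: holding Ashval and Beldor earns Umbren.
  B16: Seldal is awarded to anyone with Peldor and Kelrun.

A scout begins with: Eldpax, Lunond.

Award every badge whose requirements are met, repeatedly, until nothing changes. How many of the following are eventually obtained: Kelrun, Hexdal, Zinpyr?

With Lunond, Peldor is earned (B6).
With Peldor and Eldpax, Ashval is earned (B4).
With Peldor, Kyeesk is earned (B3).
With Peldor and Kyeesk, Rhorho is earned (B11).
With Rhorho and Ashval, Hexdal is earned (B9).
No rule produces Kelrun, and it is not given.
Hexdal: reached.
Zinpyr would need Seldal and Peldor (B5), but Seldal is never earned.
Reached: Hexdal — 1 of the 3.

1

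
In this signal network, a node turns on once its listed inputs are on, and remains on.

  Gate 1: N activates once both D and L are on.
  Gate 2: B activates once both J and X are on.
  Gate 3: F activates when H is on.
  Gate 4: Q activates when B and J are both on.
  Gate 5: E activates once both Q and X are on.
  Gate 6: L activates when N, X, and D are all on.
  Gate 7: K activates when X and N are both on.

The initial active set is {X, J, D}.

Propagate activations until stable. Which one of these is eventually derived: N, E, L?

E

J and X are on, so B activates (Gate 2).
Gate 4: B and J on → Q on.
Gate 5: Q and X on → E on.
N would need D and L (Gate 1), but L never turns on. L would need N, X, and D (Gate 6), but N never turns on.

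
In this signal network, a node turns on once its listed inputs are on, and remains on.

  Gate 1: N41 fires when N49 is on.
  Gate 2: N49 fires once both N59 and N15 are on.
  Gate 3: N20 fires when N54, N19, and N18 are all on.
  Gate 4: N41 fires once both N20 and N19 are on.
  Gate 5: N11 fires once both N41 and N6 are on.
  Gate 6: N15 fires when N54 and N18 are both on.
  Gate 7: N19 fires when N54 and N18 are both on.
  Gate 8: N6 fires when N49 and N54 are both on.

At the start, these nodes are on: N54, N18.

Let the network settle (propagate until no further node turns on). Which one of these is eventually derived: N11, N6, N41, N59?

N54 and N18 are on, so N19 fires (Gate 7).
Gate 3: N54, N19, and N18 on → N20 on.
Gate 4: N20 and N19 on → N41 on.
N6 would need N49 and N54 (Gate 8), but N49 never turns on. No rule produces N59, and it is not given. N11 would need N41 and N6 (Gate 5), but N6 never turns on.

N41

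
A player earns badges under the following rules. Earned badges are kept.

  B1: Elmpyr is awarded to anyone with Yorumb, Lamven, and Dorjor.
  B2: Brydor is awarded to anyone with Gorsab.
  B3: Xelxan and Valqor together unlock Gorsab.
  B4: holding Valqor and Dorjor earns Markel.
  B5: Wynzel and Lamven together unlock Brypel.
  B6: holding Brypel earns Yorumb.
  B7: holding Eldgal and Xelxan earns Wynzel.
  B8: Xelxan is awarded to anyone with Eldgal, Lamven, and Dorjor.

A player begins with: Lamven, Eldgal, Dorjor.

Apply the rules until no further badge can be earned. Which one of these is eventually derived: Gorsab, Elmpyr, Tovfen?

With Eldgal, Lamven, and Dorjor, Xelxan is earned (B8).
With Eldgal and Xelxan, Wynzel is earned (B7).
With Wynzel and Lamven, Brypel is earned (B5).
With Brypel, Yorumb is earned (B6).
With Yorumb, Lamven, and Dorjor, Elmpyr is earned (B1).
Gorsab would need Xelxan and Valqor (B3), but Valqor is never earned. No rule produces Tovfen, and it is not given.

Elmpyr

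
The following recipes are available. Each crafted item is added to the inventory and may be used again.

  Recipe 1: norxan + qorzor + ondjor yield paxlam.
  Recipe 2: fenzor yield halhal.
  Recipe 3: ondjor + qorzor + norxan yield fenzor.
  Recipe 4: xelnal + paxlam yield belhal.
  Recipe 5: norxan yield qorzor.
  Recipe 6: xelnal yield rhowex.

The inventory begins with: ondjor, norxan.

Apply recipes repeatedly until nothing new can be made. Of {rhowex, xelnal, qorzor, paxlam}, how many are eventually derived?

norxan → qorzor (Recipe 5).
Using Recipe 1, norxan, qorzor, and ondjor make paxlam.
rhowex would need xelnal (Recipe 6), but xelnal is never obtained.
No rule produces xelnal, and it is not given.
qorzor: reached.
paxlam: reached.
Reached: qorzor and paxlam — 2 of the 4.

2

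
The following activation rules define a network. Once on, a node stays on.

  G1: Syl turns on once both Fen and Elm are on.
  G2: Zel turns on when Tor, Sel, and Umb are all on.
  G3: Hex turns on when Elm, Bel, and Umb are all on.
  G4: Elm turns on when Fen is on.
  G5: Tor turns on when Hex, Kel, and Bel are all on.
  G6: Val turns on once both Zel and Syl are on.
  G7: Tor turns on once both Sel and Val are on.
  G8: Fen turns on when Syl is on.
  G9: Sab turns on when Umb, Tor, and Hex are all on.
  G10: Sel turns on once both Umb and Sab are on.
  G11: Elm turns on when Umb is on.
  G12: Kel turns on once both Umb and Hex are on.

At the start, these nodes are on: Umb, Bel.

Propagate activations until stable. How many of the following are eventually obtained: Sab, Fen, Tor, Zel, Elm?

Umb is on, so Elm turns on (G11).
Elm, Bel, and Umb are on, so Hex turns on (G3).
Umb and Hex are on, so Kel turns on (G12).
Hex, Kel, and Bel are on, so Tor turns on (G5).
G9: Umb, Tor, and Hex on → Sab on.
Umb and Sab are on, so Sel turns on (G10).
G2: Tor, Sel, and Umb on → Zel on.
Sab: reached.
Fen would need Syl (G8), but Syl never turns on.
Tor: reached.
Zel: reached.
Elm: reached.
Reached: Sab, Tor, Zel, and Elm — 4 of the 5.

4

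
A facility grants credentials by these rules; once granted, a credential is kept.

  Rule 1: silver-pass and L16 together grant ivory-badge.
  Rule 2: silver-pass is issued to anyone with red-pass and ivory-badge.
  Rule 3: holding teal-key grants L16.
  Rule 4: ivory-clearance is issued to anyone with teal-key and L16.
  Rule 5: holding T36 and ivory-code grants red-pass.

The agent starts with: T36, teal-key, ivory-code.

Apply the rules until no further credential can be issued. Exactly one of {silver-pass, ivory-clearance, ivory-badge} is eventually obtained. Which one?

Holding teal-key grants L16 (Rule 3).
Holding teal-key and L16 grants ivory-clearance (Rule 4).
ivory-badge would need silver-pass and L16 (Rule 1), but silver-pass is never granted. silver-pass would need red-pass and ivory-badge (Rule 2), but ivory-badge is never granted.

ivory-clearance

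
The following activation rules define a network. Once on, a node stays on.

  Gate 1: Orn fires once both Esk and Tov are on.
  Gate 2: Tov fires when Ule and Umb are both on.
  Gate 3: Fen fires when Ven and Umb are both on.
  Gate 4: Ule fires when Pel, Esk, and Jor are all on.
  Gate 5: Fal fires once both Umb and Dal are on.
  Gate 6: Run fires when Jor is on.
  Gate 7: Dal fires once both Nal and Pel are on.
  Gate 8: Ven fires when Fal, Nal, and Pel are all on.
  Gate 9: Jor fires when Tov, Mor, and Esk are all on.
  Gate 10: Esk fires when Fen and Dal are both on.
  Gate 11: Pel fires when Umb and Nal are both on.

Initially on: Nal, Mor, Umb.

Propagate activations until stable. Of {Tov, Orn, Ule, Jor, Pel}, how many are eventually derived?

Gate 11: Umb and Nal on → Pel on.
Tov would need Ule and Umb (Gate 2), but Ule never turns on.
Orn would need Esk and Tov (Gate 1), but Tov never turns on.
Ule would need Pel, Esk, and Jor (Gate 4), but Jor never turns on.
Jor would need Tov, Mor, and Esk (Gate 9), but Tov never turns on.
Pel: reached.
Reached: Pel — 1 of the 5.

1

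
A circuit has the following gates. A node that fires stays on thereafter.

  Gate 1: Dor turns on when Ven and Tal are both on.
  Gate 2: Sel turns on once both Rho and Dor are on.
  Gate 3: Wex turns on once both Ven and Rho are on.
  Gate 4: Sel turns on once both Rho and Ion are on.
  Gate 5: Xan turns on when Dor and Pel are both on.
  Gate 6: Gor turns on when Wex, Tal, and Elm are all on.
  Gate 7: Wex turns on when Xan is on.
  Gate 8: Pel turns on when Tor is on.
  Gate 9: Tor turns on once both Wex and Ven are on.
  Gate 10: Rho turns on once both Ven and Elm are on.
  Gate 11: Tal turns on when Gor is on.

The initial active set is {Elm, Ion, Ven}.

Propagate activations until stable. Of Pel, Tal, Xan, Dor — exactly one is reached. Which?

Pel

Ven and Elm are on, so Rho turns on (Gate 10).
Ven and Rho are on, so Wex turns on (Gate 3).
Gate 9: Wex and Ven on → Tor on.
Gate 8: Tor on → Pel on.
Dor would need Ven and Tal (Gate 1), but Tal never turns on. Tal would need Gor (Gate 11), but Gor never turns on. Xan would need Dor and Pel (Gate 5), but Dor never turns on.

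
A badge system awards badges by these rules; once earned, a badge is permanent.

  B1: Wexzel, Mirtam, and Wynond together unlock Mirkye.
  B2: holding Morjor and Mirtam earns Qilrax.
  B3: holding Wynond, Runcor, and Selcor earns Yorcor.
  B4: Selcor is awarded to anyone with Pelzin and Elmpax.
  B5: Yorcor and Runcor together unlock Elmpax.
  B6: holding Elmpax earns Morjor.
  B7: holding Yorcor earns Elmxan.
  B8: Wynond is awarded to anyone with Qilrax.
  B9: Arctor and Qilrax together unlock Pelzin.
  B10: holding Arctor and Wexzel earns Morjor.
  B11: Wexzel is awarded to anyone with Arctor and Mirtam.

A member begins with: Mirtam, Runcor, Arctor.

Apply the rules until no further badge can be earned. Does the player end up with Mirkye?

Yes

With Arctor and Mirtam, Wexzel is earned (B11).
With Arctor and Wexzel, Morjor is earned (B10).
With Morjor and Mirtam, Qilrax is earned (B2).
With Qilrax, Wynond is earned (B8).
With Wexzel, Mirtam, and Wynond, Mirkye is earned (B1).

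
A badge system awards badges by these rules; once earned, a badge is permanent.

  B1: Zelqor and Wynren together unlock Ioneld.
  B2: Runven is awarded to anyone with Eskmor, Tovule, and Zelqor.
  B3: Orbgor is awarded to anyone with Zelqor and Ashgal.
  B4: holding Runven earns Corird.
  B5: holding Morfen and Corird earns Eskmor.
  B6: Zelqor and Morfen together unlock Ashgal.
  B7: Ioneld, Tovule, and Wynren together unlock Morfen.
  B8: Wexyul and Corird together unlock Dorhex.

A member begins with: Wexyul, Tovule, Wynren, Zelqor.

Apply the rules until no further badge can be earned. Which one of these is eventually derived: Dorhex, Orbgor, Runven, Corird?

Orbgor

With Zelqor and Wynren, Ioneld is earned (B1).
With Ioneld, Tovule, and Wynren, Morfen is earned (B7).
With Zelqor and Morfen, Ashgal is earned (B6).
With Zelqor and Ashgal, Orbgor is earned (B3).
Runven would need Eskmor, Tovule, and Zelqor (B2), but Eskmor is never earned. Corird would need Runven (B4), but Runven is never earned. Dorhex would need Wexyul and Corird (B8), but Corird is never earned.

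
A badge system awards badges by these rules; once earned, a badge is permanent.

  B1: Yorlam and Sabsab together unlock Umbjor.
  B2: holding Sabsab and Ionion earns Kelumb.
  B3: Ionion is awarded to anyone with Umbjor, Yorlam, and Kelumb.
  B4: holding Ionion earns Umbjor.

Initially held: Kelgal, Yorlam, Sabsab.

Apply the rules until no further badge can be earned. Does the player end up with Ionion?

Ionion would need Umbjor, Yorlam, and Kelumb (B3), but Kelumb is never earned.

No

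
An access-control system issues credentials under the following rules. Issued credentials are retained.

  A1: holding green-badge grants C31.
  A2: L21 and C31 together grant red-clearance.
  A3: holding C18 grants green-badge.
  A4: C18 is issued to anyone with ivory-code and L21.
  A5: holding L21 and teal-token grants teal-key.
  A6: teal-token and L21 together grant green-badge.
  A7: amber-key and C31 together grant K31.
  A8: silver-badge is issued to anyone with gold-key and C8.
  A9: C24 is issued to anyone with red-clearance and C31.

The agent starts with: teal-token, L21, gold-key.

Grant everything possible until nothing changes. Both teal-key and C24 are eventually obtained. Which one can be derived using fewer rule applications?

teal-key: Holding L21 and teal-token grants teal-key (A5). [1 rule application]
C24: Holding teal-token and L21 grants green-badge (A6). Holding green-badge grants C31 (A1). Holding L21 and C31 grants red-clearance (A2). Holding red-clearance and C31 grants C24 (A9). [4 rule applications]
teal-key needs fewer.

teal-key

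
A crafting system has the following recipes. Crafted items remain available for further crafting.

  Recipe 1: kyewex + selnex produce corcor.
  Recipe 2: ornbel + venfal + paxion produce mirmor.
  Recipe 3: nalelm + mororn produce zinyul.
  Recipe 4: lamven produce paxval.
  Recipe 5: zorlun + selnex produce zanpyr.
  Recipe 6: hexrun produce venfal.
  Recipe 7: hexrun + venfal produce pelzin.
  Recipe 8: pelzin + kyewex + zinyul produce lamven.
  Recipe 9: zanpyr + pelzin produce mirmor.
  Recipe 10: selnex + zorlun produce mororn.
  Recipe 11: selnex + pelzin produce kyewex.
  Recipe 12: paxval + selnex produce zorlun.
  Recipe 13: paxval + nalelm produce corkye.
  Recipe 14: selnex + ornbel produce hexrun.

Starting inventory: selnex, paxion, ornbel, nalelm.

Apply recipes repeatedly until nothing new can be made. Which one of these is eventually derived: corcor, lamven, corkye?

corcor

Using Recipe 14, selnex and ornbel make hexrun.
hexrun → venfal (Recipe 6).
Using Recipe 7, hexrun and venfal make pelzin.
selnex + pelzin → kyewex (Recipe 11).
Using Recipe 1, kyewex and selnex make corcor.
corkye would need paxval and nalelm (Recipe 13), but paxval is never obtained. lamven would need pelzin, kyewex, and zinyul (Recipe 8), but zinyul is never obtained.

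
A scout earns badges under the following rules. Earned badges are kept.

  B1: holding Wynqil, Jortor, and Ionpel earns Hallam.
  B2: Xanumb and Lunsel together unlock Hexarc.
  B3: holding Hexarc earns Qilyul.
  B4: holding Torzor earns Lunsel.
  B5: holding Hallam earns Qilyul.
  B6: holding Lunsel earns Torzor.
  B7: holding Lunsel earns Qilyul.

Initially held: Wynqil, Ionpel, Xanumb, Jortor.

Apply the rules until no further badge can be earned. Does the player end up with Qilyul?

Yes

With Wynqil, Jortor, and Ionpel, Hallam is earned (B1).
With Hallam, Qilyul is earned (B5).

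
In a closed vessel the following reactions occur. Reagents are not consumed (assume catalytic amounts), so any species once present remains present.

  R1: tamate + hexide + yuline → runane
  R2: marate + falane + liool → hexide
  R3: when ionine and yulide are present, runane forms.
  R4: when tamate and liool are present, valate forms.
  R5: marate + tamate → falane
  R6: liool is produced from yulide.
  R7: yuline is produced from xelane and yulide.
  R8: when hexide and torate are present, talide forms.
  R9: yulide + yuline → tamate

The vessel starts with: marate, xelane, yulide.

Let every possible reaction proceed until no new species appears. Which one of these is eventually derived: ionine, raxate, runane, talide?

xelane and yulide present → yuline forms (R7).
yulide present → liool forms (R6).
yulide and yuline present → tamate forms (R9).
marate and tamate present → falane forms (R5).
marate, falane, and liool present → hexide forms (R2).
tamate, hexide, and yuline present → runane forms (R1).
No rule produces raxate, and it is not given. talide would need hexide and torate (R8), but torate never forms. No rule produces ionine, and it is not given.

runane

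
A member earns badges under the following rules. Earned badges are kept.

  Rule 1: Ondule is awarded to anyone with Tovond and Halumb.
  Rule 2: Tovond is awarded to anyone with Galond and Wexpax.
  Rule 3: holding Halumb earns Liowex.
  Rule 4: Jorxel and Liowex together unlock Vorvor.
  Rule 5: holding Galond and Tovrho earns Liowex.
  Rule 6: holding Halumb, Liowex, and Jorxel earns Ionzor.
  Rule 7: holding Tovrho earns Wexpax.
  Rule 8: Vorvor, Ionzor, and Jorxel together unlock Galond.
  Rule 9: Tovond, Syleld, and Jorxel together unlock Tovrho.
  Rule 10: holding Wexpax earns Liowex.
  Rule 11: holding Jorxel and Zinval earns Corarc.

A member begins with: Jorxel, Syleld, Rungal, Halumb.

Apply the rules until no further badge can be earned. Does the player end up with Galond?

Yes

With Halumb, Liowex is earned (Rule 3).
With Jorxel and Liowex, Vorvor is earned (Rule 4).
With Halumb, Liowex, and Jorxel, Ionzor is earned (Rule 6).
With Vorvor, Ionzor, and Jorxel, Galond is earned (Rule 8).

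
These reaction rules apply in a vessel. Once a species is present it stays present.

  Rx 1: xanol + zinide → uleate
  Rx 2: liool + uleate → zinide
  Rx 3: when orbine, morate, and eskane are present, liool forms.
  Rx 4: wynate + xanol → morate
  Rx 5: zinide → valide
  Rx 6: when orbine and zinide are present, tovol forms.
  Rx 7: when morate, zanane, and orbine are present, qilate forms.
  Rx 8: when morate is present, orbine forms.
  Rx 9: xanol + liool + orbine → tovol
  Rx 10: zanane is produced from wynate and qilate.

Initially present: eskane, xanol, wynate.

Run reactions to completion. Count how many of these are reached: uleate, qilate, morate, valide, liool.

wynate and xanol present → morate forms (Rx 4).
morate present → orbine forms (Rx 8).
orbine, morate, and eskane present → liool forms (Rx 3).
uleate would need xanol and zinide (Rx 1), but zinide never forms.
qilate would need morate, zanane, and orbine (Rx 7), but zanane never forms.
morate: reached.
valide would need zinide (Rx 5), but zinide never forms.
liool: reached.
Reached: morate and liool — 2 of the 5.

2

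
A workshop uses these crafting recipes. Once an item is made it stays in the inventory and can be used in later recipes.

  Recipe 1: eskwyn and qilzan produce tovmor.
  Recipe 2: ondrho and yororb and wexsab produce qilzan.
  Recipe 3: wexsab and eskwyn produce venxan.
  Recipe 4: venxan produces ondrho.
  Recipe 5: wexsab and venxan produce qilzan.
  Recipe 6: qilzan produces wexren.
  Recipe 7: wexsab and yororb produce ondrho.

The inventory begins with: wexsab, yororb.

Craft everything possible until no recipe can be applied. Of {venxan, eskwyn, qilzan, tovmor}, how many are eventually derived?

wexsab and yororb → ondrho (Recipe 7).
Using Recipe 2, ondrho, yororb, and wexsab make qilzan.
venxan would need wexsab and eskwyn (Recipe 3), but eskwyn is never obtained.
No rule produces eskwyn, and it is not given.
qilzan: reached.
tovmor would need eskwyn and qilzan (Recipe 1), but eskwyn is never obtained.
Reached: qilzan — 1 of the 4.

1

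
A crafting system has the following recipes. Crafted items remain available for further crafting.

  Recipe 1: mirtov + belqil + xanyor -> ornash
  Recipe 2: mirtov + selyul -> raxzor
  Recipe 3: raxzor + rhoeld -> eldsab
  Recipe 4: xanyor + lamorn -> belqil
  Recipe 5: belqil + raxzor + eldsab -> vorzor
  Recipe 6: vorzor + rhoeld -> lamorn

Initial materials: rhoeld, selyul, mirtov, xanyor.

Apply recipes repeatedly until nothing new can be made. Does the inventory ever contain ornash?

ornash would need mirtov, belqil, and xanyor (Recipe 1), but belqil is never obtained.

No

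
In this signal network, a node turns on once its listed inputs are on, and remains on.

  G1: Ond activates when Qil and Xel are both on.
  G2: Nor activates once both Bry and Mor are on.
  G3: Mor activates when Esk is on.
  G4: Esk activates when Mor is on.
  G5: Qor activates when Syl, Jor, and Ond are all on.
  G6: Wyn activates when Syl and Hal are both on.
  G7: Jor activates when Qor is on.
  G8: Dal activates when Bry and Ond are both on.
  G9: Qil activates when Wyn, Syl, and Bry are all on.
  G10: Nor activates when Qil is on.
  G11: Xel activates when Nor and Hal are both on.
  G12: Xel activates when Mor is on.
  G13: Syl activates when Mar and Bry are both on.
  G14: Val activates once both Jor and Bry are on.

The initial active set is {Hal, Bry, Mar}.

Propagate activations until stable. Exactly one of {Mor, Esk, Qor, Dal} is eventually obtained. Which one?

G13: Mar and Bry on → Syl on.
Syl and Hal are on, so Wyn activates (G6).
Wyn, Syl, and Bry are on, so Qil activates (G9).
G10: Qil on → Nor on.
Nor and Hal are on, so Xel activates (G11).
G1: Qil and Xel on → Ond on.
G8: Bry and Ond on → Dal on.
Mor would need Esk (G3), but Esk never turns on. Esk would need Mor (G4), but Mor never turns on. Qor would need Syl, Jor, and Ond (G5), but Jor never turns on.

Dal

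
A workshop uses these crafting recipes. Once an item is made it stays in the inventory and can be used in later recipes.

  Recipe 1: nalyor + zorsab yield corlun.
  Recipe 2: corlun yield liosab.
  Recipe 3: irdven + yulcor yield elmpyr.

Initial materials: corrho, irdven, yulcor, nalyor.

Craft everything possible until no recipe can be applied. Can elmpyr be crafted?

Yes

Using Recipe 3, irdven and yulcor make elmpyr.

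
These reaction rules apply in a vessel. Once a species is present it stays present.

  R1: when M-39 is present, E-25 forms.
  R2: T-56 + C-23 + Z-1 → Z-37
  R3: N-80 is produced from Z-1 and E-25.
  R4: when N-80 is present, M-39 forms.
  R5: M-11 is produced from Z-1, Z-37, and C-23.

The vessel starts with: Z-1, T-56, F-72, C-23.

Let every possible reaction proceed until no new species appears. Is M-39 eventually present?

M-39 would need N-80 (R4), but N-80 never forms.

No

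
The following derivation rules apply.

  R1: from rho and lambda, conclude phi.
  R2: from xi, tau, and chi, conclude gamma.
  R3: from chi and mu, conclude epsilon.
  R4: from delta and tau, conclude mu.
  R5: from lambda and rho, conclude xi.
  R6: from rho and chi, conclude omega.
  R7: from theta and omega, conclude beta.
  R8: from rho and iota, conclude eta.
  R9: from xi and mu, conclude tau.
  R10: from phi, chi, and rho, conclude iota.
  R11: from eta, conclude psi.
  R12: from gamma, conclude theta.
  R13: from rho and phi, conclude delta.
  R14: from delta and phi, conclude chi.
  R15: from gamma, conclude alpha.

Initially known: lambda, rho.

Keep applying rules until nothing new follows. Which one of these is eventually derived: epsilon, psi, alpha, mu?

From rho and lambda, R1 gives phi.
From rho and phi, R13 gives delta.
From delta and phi, R14 gives chi.
From phi, chi, and rho, R10 gives iota.
From rho and iota, R8 gives eta.
From eta, R11 gives psi.
epsilon would need chi and mu (R3), but mu is never established. alpha would need gamma (R15), but gamma is never established. mu would need delta and tau (R4), but tau is never established.

psi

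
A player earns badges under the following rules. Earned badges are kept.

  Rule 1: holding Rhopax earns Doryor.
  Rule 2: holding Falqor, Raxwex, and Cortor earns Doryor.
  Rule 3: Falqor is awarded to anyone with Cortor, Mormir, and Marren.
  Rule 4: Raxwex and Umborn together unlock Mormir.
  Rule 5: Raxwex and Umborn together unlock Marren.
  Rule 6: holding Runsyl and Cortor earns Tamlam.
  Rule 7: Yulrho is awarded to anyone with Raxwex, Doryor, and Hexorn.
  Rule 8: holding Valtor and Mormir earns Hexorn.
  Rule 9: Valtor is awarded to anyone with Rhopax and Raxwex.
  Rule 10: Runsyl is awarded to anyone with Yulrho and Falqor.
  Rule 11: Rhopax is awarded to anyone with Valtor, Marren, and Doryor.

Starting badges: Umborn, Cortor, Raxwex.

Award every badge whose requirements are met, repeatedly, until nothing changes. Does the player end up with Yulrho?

Yulrho would need Raxwex, Doryor, and Hexorn (Rule 7), but Hexorn is never earned.

No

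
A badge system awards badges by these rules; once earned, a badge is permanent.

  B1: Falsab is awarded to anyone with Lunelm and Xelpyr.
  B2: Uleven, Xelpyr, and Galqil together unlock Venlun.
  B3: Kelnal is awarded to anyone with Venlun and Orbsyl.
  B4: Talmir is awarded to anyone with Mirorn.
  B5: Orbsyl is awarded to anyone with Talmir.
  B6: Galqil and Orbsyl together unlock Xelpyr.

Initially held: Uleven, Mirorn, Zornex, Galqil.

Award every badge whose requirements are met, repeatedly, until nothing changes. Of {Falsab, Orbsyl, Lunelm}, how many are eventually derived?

With Mirorn, Talmir is earned (B4).
With Talmir, Orbsyl is earned (B5).
Falsab would need Lunelm and Xelpyr (B1), but Lunelm is never earned.
Orbsyl: reached.
No rule produces Lunelm, and it is not given.
Reached: Orbsyl — 1 of the 3.

1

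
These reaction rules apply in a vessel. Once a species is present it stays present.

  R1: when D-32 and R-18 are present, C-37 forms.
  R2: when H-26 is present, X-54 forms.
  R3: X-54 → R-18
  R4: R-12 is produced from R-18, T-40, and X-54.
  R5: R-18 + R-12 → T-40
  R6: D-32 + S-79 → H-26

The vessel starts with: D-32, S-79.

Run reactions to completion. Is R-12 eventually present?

R-12 would need R-18, T-40, and X-54 (R4), but T-40 never forms.

No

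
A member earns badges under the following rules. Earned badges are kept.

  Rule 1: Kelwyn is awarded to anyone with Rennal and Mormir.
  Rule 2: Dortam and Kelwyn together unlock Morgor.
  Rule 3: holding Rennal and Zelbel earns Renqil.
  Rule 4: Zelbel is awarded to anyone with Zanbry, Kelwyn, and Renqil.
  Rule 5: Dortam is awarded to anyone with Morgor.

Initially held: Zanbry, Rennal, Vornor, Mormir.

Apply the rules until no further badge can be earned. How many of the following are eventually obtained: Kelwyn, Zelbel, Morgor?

1

With Rennal and Mormir, Kelwyn is earned (Rule 1).
Kelwyn: reached.
Zelbel would need Zanbry, Kelwyn, and Renqil (Rule 4), but Renqil is never earned.
Morgor would need Dortam and Kelwyn (Rule 2), but Dortam is never earned.
Reached: Kelwyn — 1 of the 3.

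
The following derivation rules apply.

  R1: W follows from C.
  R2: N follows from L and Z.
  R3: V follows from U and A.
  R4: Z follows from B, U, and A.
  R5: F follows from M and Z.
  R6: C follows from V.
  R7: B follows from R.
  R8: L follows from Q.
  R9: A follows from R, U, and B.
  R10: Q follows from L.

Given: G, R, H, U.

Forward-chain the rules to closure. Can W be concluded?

Yes

From R, R7 gives B.
R, U, and B hold, so A follows (R9).
From U and A, R3 gives V.
V holds, so C follows (R6).
C holds, so W follows (R1).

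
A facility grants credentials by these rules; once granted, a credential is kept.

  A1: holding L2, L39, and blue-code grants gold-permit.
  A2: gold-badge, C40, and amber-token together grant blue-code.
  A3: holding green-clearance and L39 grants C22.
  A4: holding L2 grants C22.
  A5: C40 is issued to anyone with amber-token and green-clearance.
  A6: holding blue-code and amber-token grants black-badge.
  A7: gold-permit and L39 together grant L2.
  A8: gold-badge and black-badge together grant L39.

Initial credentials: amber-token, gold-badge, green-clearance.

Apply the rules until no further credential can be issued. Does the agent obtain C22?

Yes

Holding amber-token and green-clearance grants C40 (A5).
Holding gold-badge, C40, and amber-token grants blue-code (A2).
Holding blue-code and amber-token grants black-badge (A6).
Holding gold-badge and black-badge grants L39 (A8).
Holding green-clearance and L39 grants C22 (A3).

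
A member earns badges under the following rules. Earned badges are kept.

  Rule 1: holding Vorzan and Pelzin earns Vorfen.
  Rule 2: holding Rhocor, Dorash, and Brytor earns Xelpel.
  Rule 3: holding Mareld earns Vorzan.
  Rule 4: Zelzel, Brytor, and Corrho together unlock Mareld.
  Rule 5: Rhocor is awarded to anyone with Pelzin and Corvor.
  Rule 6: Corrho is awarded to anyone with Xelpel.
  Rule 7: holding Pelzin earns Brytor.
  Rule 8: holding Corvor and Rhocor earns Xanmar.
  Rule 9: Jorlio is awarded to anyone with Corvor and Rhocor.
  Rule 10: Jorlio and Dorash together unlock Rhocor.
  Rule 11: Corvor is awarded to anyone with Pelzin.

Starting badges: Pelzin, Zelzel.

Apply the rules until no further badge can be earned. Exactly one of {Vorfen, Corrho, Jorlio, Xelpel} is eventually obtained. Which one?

With Pelzin, Corvor is earned (Rule 11).
With Pelzin and Corvor, Rhocor is earned (Rule 5).
With Corvor and Rhocor, Jorlio is earned (Rule 9).
Corrho would need Xelpel (Rule 6), but Xelpel is never earned. Xelpel would need Rhocor, Dorash, and Brytor (Rule 2), but Dorash is never earned. Vorfen would need Vorzan and Pelzin (Rule 1), but Vorzan is never earned.

Jorlio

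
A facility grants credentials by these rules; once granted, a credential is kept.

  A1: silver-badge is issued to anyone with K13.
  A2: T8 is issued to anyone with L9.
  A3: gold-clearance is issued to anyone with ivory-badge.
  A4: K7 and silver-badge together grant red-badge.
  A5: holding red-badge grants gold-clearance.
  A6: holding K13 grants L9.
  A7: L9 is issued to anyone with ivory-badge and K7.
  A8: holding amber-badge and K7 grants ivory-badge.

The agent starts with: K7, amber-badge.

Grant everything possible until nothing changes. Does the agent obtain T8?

Yes

Holding amber-badge and K7 grants ivory-badge (A8).
Holding ivory-badge and K7 grants L9 (A7).
Holding L9 grants T8 (A2).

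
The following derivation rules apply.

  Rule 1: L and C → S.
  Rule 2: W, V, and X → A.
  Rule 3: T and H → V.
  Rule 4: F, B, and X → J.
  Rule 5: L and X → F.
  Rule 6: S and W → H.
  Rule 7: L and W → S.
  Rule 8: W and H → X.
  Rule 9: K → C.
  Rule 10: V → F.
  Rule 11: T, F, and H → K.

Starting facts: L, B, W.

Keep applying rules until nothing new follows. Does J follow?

Yes

From L and W, Rule 7 gives S.
S and W hold, so H follows (Rule 6).
From W and H, Rule 8 gives X.
L and X hold, so F follows (Rule 5).
F, B, and X hold, so J follows (Rule 4).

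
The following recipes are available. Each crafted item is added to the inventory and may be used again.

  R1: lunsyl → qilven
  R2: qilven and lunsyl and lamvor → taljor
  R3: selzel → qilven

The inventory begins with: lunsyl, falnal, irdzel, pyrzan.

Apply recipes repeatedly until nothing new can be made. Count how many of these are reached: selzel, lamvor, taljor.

0

No rule produces selzel, and it is not given.
No rule produces lamvor, and it is not given.
taljor would need qilven, lunsyl, and lamvor (R2), but lamvor is never obtained.
None of the 3 are reached.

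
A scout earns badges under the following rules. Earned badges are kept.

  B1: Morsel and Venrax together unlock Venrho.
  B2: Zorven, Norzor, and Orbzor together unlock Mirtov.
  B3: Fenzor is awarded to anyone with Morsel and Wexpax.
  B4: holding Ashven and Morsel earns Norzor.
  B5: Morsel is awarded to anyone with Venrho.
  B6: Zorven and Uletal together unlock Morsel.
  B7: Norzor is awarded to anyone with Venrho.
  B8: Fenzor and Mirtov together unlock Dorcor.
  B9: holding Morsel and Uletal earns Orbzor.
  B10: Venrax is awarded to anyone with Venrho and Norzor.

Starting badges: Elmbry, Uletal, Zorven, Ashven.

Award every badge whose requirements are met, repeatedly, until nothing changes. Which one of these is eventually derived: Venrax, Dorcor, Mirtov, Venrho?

With Zorven and Uletal, Morsel is earned (B6).
With Ashven and Morsel, Norzor is earned (B4).
With Morsel and Uletal, Orbzor is earned (B9).
With Zorven, Norzor, and Orbzor, Mirtov is earned (B2).
Dorcor would need Fenzor and Mirtov (B8), but Fenzor is never earned. Venrho would need Morsel and Venrax (B1), but Venrax is never earned. Venrax would need Venrho and Norzor (B10), but Venrho is never earned.

Mirtov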